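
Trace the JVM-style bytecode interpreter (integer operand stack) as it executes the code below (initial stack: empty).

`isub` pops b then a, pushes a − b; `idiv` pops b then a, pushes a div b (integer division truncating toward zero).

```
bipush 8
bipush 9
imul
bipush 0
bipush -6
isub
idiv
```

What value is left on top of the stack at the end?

bipush 8  -> [8]
bipush 9  -> [8, 9]
imul      -> [72]
bipush 0  -> [72, 0]
bipush -6 -> [72, 0, -6]
isub      -> [72, 6]
idiv      -> [12]

12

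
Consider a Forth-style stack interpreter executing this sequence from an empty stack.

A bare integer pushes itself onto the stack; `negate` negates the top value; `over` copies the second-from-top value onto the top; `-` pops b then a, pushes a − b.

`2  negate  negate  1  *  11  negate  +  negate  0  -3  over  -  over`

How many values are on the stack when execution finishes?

2      : 2
negate : -2
negate : 2
1      : 2 1
*      : 2
11     : 2 11
negate : 2 -11
+      : -9
negate : 9
0      : 9 0
-3     : 9 0 -3
over   : 9 0 -3 0
-      : 9 0 -3
over   : 9 0 -3 0

4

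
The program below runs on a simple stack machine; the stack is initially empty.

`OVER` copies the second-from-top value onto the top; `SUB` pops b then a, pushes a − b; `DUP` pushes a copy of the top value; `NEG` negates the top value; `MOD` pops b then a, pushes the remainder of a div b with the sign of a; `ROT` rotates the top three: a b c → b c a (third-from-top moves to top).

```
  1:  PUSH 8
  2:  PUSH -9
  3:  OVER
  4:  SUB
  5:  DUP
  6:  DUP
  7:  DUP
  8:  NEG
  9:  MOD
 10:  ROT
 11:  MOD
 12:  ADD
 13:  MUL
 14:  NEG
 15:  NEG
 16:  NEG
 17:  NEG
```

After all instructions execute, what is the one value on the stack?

-136

PUSH 8  → 8
PUSH -9 → 8 -9
OVER    → 8 -9 8
SUB     → 8 -17
DUP     → 8 -17 -17
DUP     → 8 -17 -17 -17
DUP     → 8 -17 -17 -17 -17
NEG     → 8 -17 -17 -17 17
MOD     → 8 -17 -17 0
ROT     → 8 -17 0 -17
MOD     → 8 -17 0
ADD     → 8 -17
MUL     → -136
NEG     → 136
NEG     → -136
NEG     → 136
NEG     → -136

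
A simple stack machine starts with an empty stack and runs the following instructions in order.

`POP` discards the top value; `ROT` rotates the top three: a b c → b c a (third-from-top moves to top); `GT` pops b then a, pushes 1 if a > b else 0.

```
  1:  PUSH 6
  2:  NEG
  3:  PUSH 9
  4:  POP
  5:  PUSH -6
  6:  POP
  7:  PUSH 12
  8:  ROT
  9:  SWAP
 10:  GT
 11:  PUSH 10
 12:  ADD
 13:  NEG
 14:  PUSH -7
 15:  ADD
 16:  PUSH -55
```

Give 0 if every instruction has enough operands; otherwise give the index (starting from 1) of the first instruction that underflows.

PUSH 6   6
NEG      -6
PUSH 9   -6 9
POP      -6
PUSH -6  -6 -6
POP      -6
PUSH 12  -6 12
ROT  — needs 3 operands, stack has 2 → underflow

8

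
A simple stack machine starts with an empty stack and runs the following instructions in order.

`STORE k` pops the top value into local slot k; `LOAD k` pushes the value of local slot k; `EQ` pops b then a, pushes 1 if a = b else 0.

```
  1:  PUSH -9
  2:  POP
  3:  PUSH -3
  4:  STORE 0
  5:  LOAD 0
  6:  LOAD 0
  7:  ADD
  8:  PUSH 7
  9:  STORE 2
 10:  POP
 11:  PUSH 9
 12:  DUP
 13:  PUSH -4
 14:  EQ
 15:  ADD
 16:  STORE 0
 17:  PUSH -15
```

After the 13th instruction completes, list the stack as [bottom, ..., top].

PUSH -9 -> [-9]
POP     -> []
PUSH -3 -> [-3]
STORE 0 -> []
LOAD 0  -> [-3]
LOAD 0  -> [-3, -3]
ADD     -> [-6]
PUSH 7  -> [-6, 7]
STORE 2 -> [-6]
POP     -> []
PUSH 9  -> [9]
DUP     -> [9, 9]
PUSH -4 -> [9, 9, -4]

[9, 9, -4]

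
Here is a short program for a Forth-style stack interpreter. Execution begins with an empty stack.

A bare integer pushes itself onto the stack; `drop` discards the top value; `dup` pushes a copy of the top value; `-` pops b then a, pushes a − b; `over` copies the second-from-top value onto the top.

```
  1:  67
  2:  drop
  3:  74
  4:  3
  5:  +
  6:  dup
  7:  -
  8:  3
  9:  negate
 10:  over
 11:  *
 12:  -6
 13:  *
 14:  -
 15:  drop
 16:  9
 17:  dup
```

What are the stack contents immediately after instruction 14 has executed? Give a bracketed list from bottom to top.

[0]

67     -> [67]
drop   -> []
74     -> [74]
3      -> [74, 3]
+      -> [77]
dup    -> [77, 77]
-      -> [0]
3      -> [0, 3]
negate -> [0, -3]
over   -> [0, -3, 0]
*      -> [0, 0]
-6     -> [0, 0, -6]
*      -> [0, 0]
-      -> [0]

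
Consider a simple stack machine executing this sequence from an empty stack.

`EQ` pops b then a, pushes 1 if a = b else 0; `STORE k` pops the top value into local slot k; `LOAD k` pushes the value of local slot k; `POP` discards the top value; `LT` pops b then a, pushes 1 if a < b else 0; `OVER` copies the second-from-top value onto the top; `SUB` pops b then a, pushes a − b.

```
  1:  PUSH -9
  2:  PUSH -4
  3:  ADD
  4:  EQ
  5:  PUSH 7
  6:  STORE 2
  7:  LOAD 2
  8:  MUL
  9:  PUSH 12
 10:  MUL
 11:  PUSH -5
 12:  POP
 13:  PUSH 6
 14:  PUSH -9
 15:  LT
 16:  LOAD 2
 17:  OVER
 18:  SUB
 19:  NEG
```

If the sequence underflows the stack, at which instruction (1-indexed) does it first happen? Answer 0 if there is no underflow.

4

PUSH -9  -9
PUSH -4  -9 -4
ADD      -13
EQ  — needs 2 operands, stack has 1 → underflow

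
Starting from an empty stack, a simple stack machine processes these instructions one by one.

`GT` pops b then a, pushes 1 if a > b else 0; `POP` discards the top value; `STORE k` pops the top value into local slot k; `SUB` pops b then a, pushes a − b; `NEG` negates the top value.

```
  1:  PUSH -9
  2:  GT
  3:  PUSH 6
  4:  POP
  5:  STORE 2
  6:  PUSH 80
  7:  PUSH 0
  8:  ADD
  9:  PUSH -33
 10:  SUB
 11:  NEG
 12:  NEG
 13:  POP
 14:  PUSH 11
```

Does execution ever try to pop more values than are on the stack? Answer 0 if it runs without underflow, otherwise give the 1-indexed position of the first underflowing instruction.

PUSH -9 → [-9]
GT  — needs 2 operands, stack has 1 → underflow

2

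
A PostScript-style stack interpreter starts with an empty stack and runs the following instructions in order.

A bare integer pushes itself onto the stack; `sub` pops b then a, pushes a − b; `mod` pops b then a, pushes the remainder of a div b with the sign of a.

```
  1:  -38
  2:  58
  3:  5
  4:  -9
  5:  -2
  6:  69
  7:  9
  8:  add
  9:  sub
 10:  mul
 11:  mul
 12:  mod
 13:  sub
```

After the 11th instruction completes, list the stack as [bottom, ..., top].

-38 : -38
58  : -38 58
5   : -38 58 5
-9  : -38 58 5 -9
-2  : -38 58 5 -9 -2
69  : -38 58 5 -9 -2 69
9   : -38 58 5 -9 -2 69 9
add : -38 58 5 -9 -2 78
sub : -38 58 5 -9 -80
mul : -38 58 5 720
mul : -38 58 3600

[-38, 58, 3600]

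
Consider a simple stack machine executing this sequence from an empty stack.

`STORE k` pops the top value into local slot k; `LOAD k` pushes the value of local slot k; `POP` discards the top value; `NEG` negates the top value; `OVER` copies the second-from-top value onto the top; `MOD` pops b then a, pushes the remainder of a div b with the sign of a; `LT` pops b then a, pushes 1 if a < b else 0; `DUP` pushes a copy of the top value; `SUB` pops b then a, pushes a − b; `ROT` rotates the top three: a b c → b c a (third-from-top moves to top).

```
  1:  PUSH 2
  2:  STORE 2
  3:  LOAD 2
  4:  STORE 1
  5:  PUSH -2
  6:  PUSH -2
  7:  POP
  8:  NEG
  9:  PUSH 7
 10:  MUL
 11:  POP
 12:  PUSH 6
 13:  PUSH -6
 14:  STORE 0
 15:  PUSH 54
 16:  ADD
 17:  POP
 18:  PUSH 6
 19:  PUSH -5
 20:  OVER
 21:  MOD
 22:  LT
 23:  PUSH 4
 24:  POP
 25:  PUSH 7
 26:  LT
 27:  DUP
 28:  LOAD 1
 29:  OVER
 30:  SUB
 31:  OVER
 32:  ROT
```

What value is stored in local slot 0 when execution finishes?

PUSH 2   2
STORE 2  (empty)
LOAD 2   2
STORE 1  (empty)
PUSH -2  -2
PUSH -2  -2 -2
POP      -2
NEG      2
PUSH 7   2 7
MUL      14
POP      (empty)
PUSH 6   6
PUSH -6  6 -6
STORE 0  6
PUSH 54  6 54
ADD      60
POP      (empty)
PUSH 6   6
PUSH -5  6 -5
OVER     6 -5 6
MOD      6 -5
LT       0
PUSH 4   0 4
POP      0
PUSH 7   0 7
LT       1
DUP      1 1
LOAD 1   1 1 2
OVER     1 1 2 1
SUB      1 1 1
OVER     1 1 1 1
ROT      1 1 1 1

-6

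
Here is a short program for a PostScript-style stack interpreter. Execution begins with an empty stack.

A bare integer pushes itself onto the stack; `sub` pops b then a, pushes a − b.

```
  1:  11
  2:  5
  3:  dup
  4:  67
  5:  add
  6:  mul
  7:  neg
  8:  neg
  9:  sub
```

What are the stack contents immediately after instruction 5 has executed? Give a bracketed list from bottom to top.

[11, 5, 72]

11  : 11
5   : 11 5
dup : 11 5 5
67  : 11 5 5 67
add : 11 5 72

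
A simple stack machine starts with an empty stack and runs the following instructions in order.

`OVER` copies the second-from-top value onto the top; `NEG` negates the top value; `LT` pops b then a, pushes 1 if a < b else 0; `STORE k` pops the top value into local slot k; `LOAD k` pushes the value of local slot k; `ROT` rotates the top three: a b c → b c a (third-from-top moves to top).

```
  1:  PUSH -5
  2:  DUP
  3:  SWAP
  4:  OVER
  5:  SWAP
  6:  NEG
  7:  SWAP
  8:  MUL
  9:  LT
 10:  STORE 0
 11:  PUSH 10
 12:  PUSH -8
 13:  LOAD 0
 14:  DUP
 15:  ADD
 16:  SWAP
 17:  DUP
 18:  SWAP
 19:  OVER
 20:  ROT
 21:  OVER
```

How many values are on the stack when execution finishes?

PUSH -5 -> -5
DUP     -> -5 -5
SWAP    -> -5 -5
OVER    -> -5 -5 -5
SWAP    -> -5 -5 -5
NEG     -> -5 -5 5
SWAP    -> -5 5 -5
MUL     -> -5 -25
LT      -> 0
STORE 0 -> (empty)
PUSH 10 -> 10
PUSH -8 -> 10 -8
LOAD 0  -> 10 -8 0
DUP     -> 10 -8 0 0
ADD     -> 10 -8 0
SWAP    -> 10 0 -8
DUP     -> 10 0 -8 -8
SWAP    -> 10 0 -8 -8
OVER    -> 10 0 -8 -8 -8
ROT     -> 10 0 -8 -8 -8
OVER    -> 10 0 -8 -8 -8 -8

6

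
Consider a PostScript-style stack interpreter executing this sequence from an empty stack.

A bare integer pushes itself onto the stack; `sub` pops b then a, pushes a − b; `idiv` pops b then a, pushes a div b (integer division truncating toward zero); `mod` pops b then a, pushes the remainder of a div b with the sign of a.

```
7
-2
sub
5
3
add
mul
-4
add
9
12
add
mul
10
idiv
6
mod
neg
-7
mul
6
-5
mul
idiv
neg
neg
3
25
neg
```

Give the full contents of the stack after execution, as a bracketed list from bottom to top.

7    : [7]
-2   : [7, -2]
sub  : [9]
5    : [9, 5]
3    : [9, 5, 3]
add  : [9, 8]
mul  : [72]
-4   : [72, -4]
add  : [68]
9    : [68, 9]
12   : [68, 9, 12]
add  : [68, 21]
mul  : [1428]
10   : [1428, 10]
idiv : [142]
6    : [142, 6]
mod  : [4]
neg  : [-4]
-7   : [-4, -7]
mul  : [28]
6    : [28, 6]
-5   : [28, 6, -5]
mul  : [28, -30]
idiv : [0]
neg  : [0]
neg  : [0]
3    : [0, 3]
25   : [0, 3, 25]
neg  : [0, 3, -25]

[0, 3, -25]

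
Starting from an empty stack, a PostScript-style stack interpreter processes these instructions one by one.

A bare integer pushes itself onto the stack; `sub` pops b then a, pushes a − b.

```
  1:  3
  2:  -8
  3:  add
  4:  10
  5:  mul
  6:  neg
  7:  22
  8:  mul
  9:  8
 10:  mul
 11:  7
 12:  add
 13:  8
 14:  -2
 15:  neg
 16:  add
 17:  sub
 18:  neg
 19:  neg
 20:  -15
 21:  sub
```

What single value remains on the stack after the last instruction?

8812

3    3
-8   3 -8
add  -5
10   -5 10
mul  -50
neg  50
22   50 22
mul  1100
8    1100 8
mul  8800
7    8800 7
add  8807
8    8807 8
-2   8807 8 -2
neg  8807 8 2
add  8807 10
sub  8797
neg  -8797
neg  8797
-15  8797 -15
sub  8812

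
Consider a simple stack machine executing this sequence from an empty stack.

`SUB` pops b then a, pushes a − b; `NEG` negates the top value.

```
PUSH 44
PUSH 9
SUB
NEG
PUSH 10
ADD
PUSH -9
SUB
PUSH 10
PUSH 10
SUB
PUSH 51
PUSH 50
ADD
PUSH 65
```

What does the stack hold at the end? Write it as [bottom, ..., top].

[-16, 0, 101, 65]

PUSH 44 -> [44]
PUSH 9  -> [44, 9]
SUB     -> [35]
NEG     -> [-35]
PUSH 10 -> [-35, 10]
ADD     -> [-25]
PUSH -9 -> [-25, -9]
SUB     -> [-16]
PUSH 10 -> [-16, 10]
PUSH 10 -> [-16, 10, 10]
SUB     -> [-16, 0]
PUSH 51 -> [-16, 0, 51]
PUSH 50 -> [-16, 0, 51, 50]
ADD     -> [-16, 0, 101]
PUSH 65 -> [-16, 0, 101, 65]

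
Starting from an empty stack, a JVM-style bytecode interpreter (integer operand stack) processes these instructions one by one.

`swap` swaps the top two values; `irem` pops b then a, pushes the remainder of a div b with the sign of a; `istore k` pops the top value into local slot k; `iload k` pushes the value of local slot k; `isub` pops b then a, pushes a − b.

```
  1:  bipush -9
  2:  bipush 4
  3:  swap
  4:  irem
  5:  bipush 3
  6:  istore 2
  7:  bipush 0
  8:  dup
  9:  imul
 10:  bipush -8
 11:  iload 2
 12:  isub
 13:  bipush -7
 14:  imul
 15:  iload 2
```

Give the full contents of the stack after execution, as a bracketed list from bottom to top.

[4, 0, 77, 3]

bipush -9  [-9]
bipush 4   [-9, 4]
swap       [4, -9]
irem       [4]
bipush 3   [4, 3]
istore 2   [4]
bipush 0   [4, 0]
dup        [4, 0, 0]
imul       [4, 0]
bipush -8  [4, 0, -8]
iload 2    [4, 0, -8, 3]
isub       [4, 0, -11]
bipush -7  [4, 0, -11, -7]
imul       [4, 0, 77]
iload 2    [4, 0, 77, 3]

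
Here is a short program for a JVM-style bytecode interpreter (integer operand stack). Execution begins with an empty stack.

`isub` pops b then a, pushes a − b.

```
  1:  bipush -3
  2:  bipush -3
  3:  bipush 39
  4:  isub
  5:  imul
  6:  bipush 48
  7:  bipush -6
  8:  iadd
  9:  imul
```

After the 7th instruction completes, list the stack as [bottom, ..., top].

[126, 48, -6]

bipush -3  [-3]
bipush -3  [-3, -3]
bipush 39  [-3, -3, 39]
isub       [-3, -42]
imul       [126]
bipush 48  [126, 48]
bipush -6  [126, 48, -6]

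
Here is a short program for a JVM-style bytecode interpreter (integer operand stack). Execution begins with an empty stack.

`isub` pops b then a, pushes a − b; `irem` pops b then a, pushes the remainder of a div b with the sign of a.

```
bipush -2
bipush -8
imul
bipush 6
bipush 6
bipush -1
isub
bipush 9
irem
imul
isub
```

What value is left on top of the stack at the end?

-26

bipush -2  -2
bipush -8  -2 -8
imul       16
bipush 6   16 6
bipush 6   16 6 6
bipush -1  16 6 6 -1
isub       16 6 7
bipush 9   16 6 7 9
irem       16 6 7
imul       16 42
isub       -26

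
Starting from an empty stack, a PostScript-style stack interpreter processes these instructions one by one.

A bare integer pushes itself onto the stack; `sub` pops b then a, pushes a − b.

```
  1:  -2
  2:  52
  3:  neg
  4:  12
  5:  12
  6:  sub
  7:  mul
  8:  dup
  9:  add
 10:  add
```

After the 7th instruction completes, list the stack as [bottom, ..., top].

[-2, 0]

-2  → -2
52  → -2 52
neg → -2 -52
12  → -2 -52 12
12  → -2 -52 12 12
sub → -2 -52 0
mul → -2 0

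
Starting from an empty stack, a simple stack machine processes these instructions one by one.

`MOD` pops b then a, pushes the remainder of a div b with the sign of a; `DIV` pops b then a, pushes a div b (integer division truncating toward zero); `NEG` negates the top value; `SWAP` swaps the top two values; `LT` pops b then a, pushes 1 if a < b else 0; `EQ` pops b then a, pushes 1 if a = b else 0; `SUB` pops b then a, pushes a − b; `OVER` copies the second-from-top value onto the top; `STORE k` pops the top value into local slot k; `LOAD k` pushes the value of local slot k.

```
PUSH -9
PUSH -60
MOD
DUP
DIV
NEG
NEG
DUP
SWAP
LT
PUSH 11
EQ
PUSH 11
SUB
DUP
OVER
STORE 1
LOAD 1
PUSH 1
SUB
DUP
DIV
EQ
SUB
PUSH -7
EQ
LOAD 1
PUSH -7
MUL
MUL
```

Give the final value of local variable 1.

-11

PUSH -9  → [-9]
PUSH -60 → [-9, -60]
MOD      → [-9]
DUP      → [-9, -9]
DIV      → [1]
NEG      → [-1]
NEG      → [1]
DUP      → [1, 1]
SWAP     → [1, 1]
LT       → [0]
PUSH 11  → [0, 11]
EQ       → [0]
PUSH 11  → [0, 11]
SUB      → [-11]
DUP      → [-11, -11]
OVER     → [-11, -11, -11]
STORE 1  → [-11, -11]
LOAD 1   → [-11, -11, -11]
PUSH 1   → [-11, -11, -11, 1]
SUB      → [-11, -11, -12]
DUP      → [-11, -11, -12, -12]
DIV      → [-11, -11, 1]
EQ       → [-11, 0]
SUB      → [-11]
PUSH -7  → [-11, -7]
EQ       → [0]
LOAD 1   → [0, -11]
PUSH -7  → [0, -11, -7]
MUL      → [0, 77]
MUL      → [0]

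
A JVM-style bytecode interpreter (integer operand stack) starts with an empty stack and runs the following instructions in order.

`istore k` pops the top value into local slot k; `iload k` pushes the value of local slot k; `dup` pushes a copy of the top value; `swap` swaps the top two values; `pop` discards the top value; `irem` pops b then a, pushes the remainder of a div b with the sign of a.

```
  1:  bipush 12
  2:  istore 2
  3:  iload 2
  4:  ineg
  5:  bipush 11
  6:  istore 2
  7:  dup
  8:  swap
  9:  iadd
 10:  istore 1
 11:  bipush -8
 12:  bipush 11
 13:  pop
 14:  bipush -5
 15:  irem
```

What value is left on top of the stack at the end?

bipush 12 : 12
istore 2  : (empty)
iload 2   : 12
ineg      : -12
bipush 11 : -12 11
istore 2  : -12
dup       : -12 -12
swap      : -12 -12
iadd      : -24
istore 1  : (empty)
bipush -8 : -8
bipush 11 : -8 11
pop       : -8
bipush -5 : -8 -5
irem      : -3

-3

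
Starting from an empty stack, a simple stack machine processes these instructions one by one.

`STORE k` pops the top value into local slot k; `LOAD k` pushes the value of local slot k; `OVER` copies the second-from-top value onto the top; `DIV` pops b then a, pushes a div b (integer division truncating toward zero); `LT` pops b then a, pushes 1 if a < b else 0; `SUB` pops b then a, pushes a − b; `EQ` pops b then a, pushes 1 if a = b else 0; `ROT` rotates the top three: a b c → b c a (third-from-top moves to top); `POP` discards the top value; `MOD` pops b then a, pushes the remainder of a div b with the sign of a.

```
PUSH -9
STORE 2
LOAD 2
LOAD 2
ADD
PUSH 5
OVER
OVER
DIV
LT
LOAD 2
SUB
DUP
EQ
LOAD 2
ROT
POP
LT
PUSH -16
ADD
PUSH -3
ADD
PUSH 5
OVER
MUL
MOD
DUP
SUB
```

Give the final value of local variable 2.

-9

PUSH -9  : [-9]
STORE 2  : []
LOAD 2   : [-9]
LOAD 2   : [-9, -9]
ADD      : [-18]
PUSH 5   : [-18, 5]
OVER     : [-18, 5, -18]
OVER     : [-18, 5, -18, 5]
DIV      : [-18, 5, -3]
LT       : [-18, 0]
LOAD 2   : [-18, 0, -9]
SUB      : [-18, 9]
DUP      : [-18, 9, 9]
EQ       : [-18, 1]
LOAD 2   : [-18, 1, -9]
ROT      : [1, -9, -18]
POP      : [1, -9]
LT       : [0]
PUSH -16 : [0, -16]
ADD      : [-16]
PUSH -3  : [-16, -3]
ADD      : [-19]
PUSH 5   : [-19, 5]
OVER     : [-19, 5, -19]
MUL      : [-19, -95]
MOD      : [-19]
DUP      : [-19, -19]
SUB      : [0]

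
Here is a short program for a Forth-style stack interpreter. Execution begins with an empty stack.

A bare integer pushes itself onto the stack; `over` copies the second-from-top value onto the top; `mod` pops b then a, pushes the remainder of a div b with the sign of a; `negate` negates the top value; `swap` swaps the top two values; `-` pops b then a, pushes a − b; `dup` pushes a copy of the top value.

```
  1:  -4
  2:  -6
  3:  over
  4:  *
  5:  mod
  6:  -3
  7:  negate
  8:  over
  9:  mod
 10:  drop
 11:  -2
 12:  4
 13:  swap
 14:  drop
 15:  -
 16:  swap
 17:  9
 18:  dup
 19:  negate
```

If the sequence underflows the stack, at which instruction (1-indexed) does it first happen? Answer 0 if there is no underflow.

-4      [-4]
-6      [-4, -6]
over    [-4, -6, -4]
*       [-4, 24]
mod     [-4]
-3      [-4, -3]
negate  [-4, 3]
over    [-4, 3, -4]
mod     [-4, 3]
drop    [-4]
-2      [-4, -2]
4       [-4, -2, 4]
swap    [-4, 4, -2]
drop    [-4, 4]
-       [-8]
swap  — needs 2 operands, stack has 1 → underflow

16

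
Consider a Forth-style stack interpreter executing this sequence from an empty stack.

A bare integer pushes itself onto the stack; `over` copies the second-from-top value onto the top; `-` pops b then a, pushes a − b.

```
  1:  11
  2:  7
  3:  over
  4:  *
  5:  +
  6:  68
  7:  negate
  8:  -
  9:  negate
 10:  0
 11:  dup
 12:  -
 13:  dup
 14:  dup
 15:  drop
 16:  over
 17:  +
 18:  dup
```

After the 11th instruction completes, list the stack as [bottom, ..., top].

11     : [11]
7      : [11, 7]
over   : [11, 7, 11]
*      : [11, 77]
+      : [88]
68     : [88, 68]
negate : [88, -68]
-      : [156]
negate : [-156]
0      : [-156, 0]
dup    : [-156, 0, 0]

[-156, 0, 0]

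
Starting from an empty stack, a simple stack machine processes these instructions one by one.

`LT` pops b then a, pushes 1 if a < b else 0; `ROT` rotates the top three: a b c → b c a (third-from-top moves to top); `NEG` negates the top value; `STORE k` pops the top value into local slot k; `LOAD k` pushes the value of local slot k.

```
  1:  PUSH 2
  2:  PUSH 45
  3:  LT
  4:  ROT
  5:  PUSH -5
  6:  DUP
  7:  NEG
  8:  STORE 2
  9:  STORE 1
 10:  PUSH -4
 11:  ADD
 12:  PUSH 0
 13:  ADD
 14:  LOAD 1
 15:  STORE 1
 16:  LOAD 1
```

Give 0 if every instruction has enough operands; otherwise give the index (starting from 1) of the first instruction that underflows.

4

PUSH 2  -> 2
PUSH 45 -> 2 45
LT      -> 1
ROT  — needs 3 operands, stack has 1 → underflow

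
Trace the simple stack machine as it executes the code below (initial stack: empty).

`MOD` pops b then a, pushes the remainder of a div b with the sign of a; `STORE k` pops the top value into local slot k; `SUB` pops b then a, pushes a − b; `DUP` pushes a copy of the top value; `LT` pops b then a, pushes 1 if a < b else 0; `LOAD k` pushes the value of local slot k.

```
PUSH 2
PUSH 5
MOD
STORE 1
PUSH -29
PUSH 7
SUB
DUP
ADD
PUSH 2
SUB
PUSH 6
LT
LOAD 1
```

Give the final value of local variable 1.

2

PUSH 2    [2]
PUSH 5    [2, 5]
MOD       [2]
STORE 1   []
PUSH -29  [-29]
PUSH 7    [-29, 7]
SUB       [-36]
DUP       [-36, -36]
ADD       [-72]
PUSH 2    [-72, 2]
SUB       [-74]
PUSH 6    [-74, 6]
LT        [1]
LOAD 1    [1, 2]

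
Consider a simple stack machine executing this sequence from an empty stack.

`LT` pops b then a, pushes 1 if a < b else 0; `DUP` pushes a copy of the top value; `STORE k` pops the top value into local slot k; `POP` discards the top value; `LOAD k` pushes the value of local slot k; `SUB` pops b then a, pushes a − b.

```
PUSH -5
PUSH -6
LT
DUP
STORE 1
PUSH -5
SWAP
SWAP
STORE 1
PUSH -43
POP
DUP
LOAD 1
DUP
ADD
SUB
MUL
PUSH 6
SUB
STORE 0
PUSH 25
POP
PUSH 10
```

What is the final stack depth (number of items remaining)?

1

PUSH -5   -5
PUSH -6   -5 -6
LT        0
DUP       0 0
STORE 1   0
PUSH -5   0 -5
SWAP      -5 0
SWAP      0 -5
STORE 1   0
PUSH -43  0 -43
POP       0
DUP       0 0
LOAD 1    0 0 -5
DUP       0 0 -5 -5
ADD       0 0 -10
SUB       0 10
MUL       0
PUSH 6    0 6
SUB       -6
STORE 0   (empty)
PUSH 25   25
POP       (empty)
PUSH 10   10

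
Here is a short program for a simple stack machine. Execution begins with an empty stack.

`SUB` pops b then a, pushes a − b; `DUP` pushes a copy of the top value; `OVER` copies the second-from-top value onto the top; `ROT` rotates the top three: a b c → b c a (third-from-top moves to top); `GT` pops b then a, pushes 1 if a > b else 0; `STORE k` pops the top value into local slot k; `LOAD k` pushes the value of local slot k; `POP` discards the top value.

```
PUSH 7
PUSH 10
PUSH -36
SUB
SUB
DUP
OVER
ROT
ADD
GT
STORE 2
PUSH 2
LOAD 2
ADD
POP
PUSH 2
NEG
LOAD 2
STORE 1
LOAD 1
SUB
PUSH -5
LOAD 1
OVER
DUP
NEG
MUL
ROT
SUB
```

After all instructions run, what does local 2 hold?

1

PUSH 7   : 7
PUSH 10  : 7 10
PUSH -36 : 7 10 -36
SUB      : 7 46
SUB      : -39
DUP      : -39 -39
OVER     : -39 -39 -39
ROT      : -39 -39 -39
ADD      : -39 -78
GT       : 1
STORE 2  : (empty)
PUSH 2   : 2
LOAD 2   : 2 1
ADD      : 3
POP      : (empty)
PUSH 2   : 2
NEG      : -2
LOAD 2   : -2 1
STORE 1  : -2
LOAD 1   : -2 1
SUB      : -3
PUSH -5  : -3 -5
LOAD 1   : -3 -5 1
OVER     : -3 -5 1 -5
DUP      : -3 -5 1 -5 -5
NEG      : -3 -5 1 -5 5
MUL      : -3 -5 1 -25
ROT      : -3 1 -25 -5
SUB      : -3 1 -20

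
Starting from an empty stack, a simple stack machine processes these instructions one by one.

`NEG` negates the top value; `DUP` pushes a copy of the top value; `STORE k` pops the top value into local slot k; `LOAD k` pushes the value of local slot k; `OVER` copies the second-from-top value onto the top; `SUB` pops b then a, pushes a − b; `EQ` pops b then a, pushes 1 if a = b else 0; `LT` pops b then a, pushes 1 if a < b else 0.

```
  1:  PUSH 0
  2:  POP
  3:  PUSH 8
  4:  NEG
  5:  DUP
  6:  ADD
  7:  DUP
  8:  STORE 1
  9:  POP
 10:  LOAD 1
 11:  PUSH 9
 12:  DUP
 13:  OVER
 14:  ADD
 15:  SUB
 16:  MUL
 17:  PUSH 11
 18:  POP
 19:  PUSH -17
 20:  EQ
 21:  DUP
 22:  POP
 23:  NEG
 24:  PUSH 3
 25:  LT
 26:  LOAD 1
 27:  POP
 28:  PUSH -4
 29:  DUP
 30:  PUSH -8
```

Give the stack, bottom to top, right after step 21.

PUSH 0   : 0
POP      : (empty)
PUSH 8   : 8
NEG      : -8
DUP      : -8 -8
ADD      : -16
DUP      : -16 -16
STORE 1  : -16
POP      : (empty)
LOAD 1   : -16
PUSH 9   : -16 9
DUP      : -16 9 9
OVER     : -16 9 9 9
ADD      : -16 9 18
SUB      : -16 -9
MUL      : 144
PUSH 11  : 144 11
POP      : 144
PUSH -17 : 144 -17
EQ       : 0
DUP      : 0 0

[0, 0]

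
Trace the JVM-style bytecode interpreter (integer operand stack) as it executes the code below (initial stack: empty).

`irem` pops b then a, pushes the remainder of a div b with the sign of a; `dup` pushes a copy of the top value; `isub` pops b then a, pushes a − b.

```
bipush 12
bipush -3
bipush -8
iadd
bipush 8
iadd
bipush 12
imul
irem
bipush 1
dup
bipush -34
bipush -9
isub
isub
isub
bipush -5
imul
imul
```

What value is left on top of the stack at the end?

bipush 12   12
bipush -3   12 -3
bipush -8   12 -3 -8
iadd        12 -11
bipush 8    12 -11 8
iadd        12 -3
bipush 12   12 -3 12
imul        12 -36
irem        12
bipush 1    12 1
dup         12 1 1
bipush -34  12 1 1 -34
bipush -9   12 1 1 -34 -9
isub        12 1 1 -25
isub        12 1 26
isub        12 -25
bipush -5   12 -25 -5
imul        12 125
imul        1500

1500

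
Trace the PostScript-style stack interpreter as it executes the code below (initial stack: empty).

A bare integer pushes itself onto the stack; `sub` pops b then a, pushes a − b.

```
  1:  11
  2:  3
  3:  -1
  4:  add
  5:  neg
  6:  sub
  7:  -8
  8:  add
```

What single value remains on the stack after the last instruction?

11  → [11]
3   → [11, 3]
-1  → [11, 3, -1]
add → [11, 2]
neg → [11, -2]
sub → [13]
-8  → [13, -8]
add → [5]

5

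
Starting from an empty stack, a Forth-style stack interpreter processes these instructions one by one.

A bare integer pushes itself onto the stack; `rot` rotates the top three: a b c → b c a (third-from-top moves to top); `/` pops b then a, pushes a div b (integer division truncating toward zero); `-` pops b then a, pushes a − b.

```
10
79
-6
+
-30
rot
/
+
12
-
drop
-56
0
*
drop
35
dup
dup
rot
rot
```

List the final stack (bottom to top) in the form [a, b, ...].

10   : 10
79   : 10 79
-6   : 10 79 -6
+    : 10 73
-30  : 10 73 -30
rot  : 73 -30 10
/    : 73 -3
+    : 70
12   : 70 12
-    : 58
drop : (empty)
-56  : -56
0    : -56 0
*    : 0
drop : (empty)
35   : 35
dup  : 35 35
dup  : 35 35 35
rot  : 35 35 35
rot  : 35 35 35

[35, 35, 35]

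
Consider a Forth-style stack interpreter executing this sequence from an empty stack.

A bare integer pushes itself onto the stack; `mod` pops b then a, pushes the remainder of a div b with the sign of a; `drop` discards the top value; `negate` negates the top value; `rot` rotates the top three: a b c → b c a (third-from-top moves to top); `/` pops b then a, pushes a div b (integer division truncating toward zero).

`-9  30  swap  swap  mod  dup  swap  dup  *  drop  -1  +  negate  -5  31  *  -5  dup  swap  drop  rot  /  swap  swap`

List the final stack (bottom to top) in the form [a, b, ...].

-9     : -9
30     : -9 30
swap   : 30 -9
swap   : -9 30
mod    : -9
dup    : -9 -9
swap   : -9 -9
dup    : -9 -9 -9
*      : -9 81
drop   : -9
-1     : -9 -1
+      : -10
negate : 10
-5     : 10 -5
31     : 10 -5 31
*      : 10 -155
-5     : 10 -155 -5
dup    : 10 -155 -5 -5
swap   : 10 -155 -5 -5
drop   : 10 -155 -5
rot    : -155 -5 10
/      : -155 0
swap   : 0 -155
swap   : -155 0

[-155, 0]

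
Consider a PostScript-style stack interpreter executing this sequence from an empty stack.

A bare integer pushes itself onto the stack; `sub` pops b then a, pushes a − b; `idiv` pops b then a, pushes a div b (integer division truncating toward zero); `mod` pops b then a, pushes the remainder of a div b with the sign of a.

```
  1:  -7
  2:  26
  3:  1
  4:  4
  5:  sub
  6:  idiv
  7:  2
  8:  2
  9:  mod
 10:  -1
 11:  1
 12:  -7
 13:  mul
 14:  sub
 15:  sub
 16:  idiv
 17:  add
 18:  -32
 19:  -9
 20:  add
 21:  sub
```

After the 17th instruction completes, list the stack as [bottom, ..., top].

-7   → [-7]
26   → [-7, 26]
1    → [-7, 26, 1]
4    → [-7, 26, 1, 4]
sub  → [-7, 26, -3]
idiv → [-7, -8]
2    → [-7, -8, 2]
2    → [-7, -8, 2, 2]
mod  → [-7, -8, 0]
-1   → [-7, -8, 0, -1]
1    → [-7, -8, 0, -1, 1]
-7   → [-7, -8, 0, -1, 1, -7]
mul  → [-7, -8, 0, -1, -7]
sub  → [-7, -8, 0, 6]
sub  → [-7, -8, -6]
idiv → [-7, 1]
add  → [-6]

[-6]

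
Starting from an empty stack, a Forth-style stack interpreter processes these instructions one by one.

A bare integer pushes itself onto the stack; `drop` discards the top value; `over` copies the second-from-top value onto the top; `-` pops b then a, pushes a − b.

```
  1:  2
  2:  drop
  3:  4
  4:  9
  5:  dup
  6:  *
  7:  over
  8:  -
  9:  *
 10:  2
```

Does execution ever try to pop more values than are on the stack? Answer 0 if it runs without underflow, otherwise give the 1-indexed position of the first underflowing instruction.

2     [2]
drop  []
4     [4]
9     [4, 9]
dup   [4, 9, 9]
*     [4, 81]
over  [4, 81, 4]
-     [4, 77]
*     [308]
2     [308, 2]

0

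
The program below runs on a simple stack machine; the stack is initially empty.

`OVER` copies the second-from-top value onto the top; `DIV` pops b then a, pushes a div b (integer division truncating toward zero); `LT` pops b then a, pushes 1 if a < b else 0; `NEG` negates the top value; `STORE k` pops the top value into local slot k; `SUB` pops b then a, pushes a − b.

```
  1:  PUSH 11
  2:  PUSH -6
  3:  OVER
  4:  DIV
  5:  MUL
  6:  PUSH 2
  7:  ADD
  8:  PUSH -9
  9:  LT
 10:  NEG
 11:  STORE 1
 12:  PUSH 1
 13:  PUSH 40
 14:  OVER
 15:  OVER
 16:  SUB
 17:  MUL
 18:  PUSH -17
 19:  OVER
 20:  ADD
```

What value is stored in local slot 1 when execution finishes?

PUSH 11   [11]
PUSH -6   [11, -6]
OVER      [11, -6, 11]
DIV       [11, 0]
MUL       [0]
PUSH 2    [0, 2]
ADD       [2]
PUSH -9   [2, -9]
LT        [0]
NEG       [0]
STORE 1   []
PUSH 1    [1]
PUSH 40   [1, 40]
OVER      [1, 40, 1]
OVER      [1, 40, 1, 40]
SUB       [1, 40, -39]
MUL       [1, -1560]
PUSH -17  [1, -1560, -17]
OVER      [1, -1560, -17, -1560]
ADD       [1, -1560, -1577]

0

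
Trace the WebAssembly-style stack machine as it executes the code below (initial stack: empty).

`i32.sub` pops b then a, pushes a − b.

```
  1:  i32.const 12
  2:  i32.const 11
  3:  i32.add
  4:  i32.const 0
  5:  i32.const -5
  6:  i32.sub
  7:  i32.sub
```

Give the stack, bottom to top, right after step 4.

i32.const 12 -> 12
i32.const 11 -> 12 11
i32.add      -> 23
i32.const 0  -> 23 0

[23, 0]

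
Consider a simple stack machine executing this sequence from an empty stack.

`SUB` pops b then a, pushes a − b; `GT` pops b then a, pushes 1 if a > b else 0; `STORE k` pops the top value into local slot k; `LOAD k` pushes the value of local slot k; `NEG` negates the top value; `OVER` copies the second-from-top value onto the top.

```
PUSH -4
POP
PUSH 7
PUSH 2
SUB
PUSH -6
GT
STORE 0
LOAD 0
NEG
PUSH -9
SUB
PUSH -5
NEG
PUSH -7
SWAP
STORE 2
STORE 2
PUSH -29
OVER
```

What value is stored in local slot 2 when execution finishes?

PUSH -4  → [-4]
POP      → []
PUSH 7   → [7]
PUSH 2   → [7, 2]
SUB      → [5]
PUSH -6  → [5, -6]
GT       → [1]
STORE 0  → []
LOAD 0   → [1]
NEG      → [-1]
PUSH -9  → [-1, -9]
SUB      → [8]
PUSH -5  → [8, -5]
NEG      → [8, 5]
PUSH -7  → [8, 5, -7]
SWAP     → [8, -7, 5]
STORE 2  → [8, -7]
STORE 2  → [8]
PUSH -29 → [8, -29]
OVER     → [8, -29, 8]

-7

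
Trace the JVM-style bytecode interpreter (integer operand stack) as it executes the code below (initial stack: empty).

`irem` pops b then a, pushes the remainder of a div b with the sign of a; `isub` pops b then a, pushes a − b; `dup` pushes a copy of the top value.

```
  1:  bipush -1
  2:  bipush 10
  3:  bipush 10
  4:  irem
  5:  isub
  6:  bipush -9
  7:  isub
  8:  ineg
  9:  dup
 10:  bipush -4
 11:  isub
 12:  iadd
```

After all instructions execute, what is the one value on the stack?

bipush -1 : [-1]
bipush 10 : [-1, 10]
bipush 10 : [-1, 10, 10]
irem      : [-1, 0]
isub      : [-1]
bipush -9 : [-1, -9]
isub      : [8]
ineg      : [-8]
dup       : [-8, -8]
bipush -4 : [-8, -8, -4]
isub      : [-8, -4]
iadd      : [-12]

-12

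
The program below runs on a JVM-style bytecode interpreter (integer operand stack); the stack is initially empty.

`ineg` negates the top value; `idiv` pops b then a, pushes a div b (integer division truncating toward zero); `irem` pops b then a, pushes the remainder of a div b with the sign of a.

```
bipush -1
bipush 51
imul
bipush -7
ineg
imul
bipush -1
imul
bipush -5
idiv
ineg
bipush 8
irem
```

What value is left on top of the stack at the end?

7

bipush -1 : -1
bipush 51 : -1 51
imul      : -51
bipush -7 : -51 -7
ineg      : -51 7
imul      : -357
bipush -1 : -357 -1
imul      : 357
bipush -5 : 357 -5
idiv      : -71
ineg      : 71
bipush 8  : 71 8
irem      : 7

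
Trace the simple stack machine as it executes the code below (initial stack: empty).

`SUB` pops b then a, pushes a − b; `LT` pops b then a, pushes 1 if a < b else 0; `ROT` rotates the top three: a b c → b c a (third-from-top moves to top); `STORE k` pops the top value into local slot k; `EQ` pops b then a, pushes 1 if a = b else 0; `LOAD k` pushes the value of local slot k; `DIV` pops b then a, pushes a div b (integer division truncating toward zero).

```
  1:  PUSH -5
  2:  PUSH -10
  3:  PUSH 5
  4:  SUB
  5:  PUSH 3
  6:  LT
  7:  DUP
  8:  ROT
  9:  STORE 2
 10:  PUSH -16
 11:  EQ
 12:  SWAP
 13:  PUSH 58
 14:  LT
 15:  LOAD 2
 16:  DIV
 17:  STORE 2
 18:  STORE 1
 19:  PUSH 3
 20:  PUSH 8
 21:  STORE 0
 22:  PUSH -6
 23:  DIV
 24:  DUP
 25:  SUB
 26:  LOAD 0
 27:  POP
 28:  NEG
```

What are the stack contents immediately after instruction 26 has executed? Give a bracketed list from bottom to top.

PUSH -5  -> [-5]
PUSH -10 -> [-5, -10]
PUSH 5   -> [-5, -10, 5]
SUB      -> [-5, -15]
PUSH 3   -> [-5, -15, 3]
LT       -> [-5, 1]
DUP      -> [-5, 1, 1]
ROT      -> [1, 1, -5]
STORE 2  -> [1, 1]
PUSH -16 -> [1, 1, -16]
EQ       -> [1, 0]
SWAP     -> [0, 1]
PUSH 58  -> [0, 1, 58]
LT       -> [0, 1]
LOAD 2   -> [0, 1, -5]
DIV      -> [0, 0]
STORE 2  -> [0]
STORE 1  -> []
PUSH 3   -> [3]
PUSH 8   -> [3, 8]
STORE 0  -> [3]
PUSH -6  -> [3, -6]
DIV      -> [0]
DUP      -> [0, 0]
SUB      -> [0]
LOAD 0   -> [0, 8]

[0, 8]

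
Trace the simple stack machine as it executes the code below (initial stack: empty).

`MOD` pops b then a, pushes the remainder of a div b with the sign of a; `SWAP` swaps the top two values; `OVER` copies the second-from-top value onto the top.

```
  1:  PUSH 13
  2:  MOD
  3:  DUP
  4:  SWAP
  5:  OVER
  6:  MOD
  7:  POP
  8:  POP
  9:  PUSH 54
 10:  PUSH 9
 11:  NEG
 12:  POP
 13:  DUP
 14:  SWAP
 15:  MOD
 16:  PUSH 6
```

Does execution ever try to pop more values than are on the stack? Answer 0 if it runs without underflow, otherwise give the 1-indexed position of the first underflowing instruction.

2

PUSH 13  [13]
MOD  — needs 2 operands, stack has 1 → underflow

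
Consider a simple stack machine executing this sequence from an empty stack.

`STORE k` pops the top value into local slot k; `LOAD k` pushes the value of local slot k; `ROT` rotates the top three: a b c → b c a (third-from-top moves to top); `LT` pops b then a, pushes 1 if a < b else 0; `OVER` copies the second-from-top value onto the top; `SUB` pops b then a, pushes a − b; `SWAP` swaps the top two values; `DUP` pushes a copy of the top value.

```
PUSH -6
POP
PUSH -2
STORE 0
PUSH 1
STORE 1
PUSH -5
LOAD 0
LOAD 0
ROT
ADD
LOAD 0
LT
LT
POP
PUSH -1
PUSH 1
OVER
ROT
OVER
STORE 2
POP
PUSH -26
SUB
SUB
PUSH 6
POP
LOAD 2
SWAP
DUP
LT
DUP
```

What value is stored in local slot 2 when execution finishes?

PUSH -6  : [-6]
POP      : []
PUSH -2  : [-2]
STORE 0  : []
PUSH 1   : [1]
STORE 1  : []
PUSH -5  : [-5]
LOAD 0   : [-5, -2]
LOAD 0   : [-5, -2, -2]
ROT      : [-2, -2, -5]
ADD      : [-2, -7]
LOAD 0   : [-2, -7, -2]
LT       : [-2, 1]
LT       : [1]
POP      : []
PUSH -1  : [-1]
PUSH 1   : [-1, 1]
OVER     : [-1, 1, -1]
ROT      : [1, -1, -1]
OVER     : [1, -1, -1, -1]
STORE 2  : [1, -1, -1]
POP      : [1, -1]
PUSH -26 : [1, -1, -26]
SUB      : [1, 25]
SUB      : [-24]
PUSH 6   : [-24, 6]
POP      : [-24]
LOAD 2   : [-24, -1]
SWAP     : [-1, -24]
DUP      : [-1, -24, -24]
LT       : [-1, 0]
DUP      : [-1, 0, 0]

-1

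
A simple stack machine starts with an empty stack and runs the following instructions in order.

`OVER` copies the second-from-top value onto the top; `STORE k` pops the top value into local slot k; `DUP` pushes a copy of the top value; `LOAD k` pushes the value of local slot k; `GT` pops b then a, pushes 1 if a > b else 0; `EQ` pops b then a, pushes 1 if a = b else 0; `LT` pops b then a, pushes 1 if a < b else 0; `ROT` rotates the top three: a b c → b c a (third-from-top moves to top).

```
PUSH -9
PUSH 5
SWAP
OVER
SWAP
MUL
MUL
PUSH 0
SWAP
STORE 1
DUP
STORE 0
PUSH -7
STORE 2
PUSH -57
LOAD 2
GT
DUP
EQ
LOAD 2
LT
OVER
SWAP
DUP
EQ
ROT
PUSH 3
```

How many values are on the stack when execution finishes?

PUSH -9  → -9
PUSH 5   → -9 5
SWAP     → 5 -9
OVER     → 5 -9 5
SWAP     → 5 5 -9
MUL      → 5 -45
MUL      → -225
PUSH 0   → -225 0
SWAP     → 0 -225
STORE 1  → 0
DUP      → 0 0
STORE 0  → 0
PUSH -7  → 0 -7
STORE 2  → 0
PUSH -57 → 0 -57
LOAD 2   → 0 -57 -7
GT       → 0 0
DUP      → 0 0 0
EQ       → 0 1
LOAD 2   → 0 1 -7
LT       → 0 0
OVER     → 0 0 0
SWAP     → 0 0 0
DUP      → 0 0 0 0
EQ       → 0 0 1
ROT      → 0 1 0
PUSH 3   → 0 1 0 3

4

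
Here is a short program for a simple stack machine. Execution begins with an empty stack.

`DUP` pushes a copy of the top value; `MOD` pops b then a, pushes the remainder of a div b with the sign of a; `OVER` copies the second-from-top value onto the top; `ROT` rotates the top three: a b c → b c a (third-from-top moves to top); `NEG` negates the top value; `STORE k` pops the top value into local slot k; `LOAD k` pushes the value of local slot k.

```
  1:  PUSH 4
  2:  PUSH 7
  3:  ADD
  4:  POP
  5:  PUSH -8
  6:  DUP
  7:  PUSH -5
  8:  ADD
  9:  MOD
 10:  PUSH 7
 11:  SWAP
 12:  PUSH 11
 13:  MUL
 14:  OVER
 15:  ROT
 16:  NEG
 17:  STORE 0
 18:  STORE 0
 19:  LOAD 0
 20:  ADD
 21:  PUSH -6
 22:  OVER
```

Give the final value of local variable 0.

PUSH 4   [4]
PUSH 7   [4, 7]
ADD      [11]
POP      []
PUSH -8  [-8]
DUP      [-8, -8]
PUSH -5  [-8, -8, -5]
ADD      [-8, -13]
MOD      [-8]
PUSH 7   [-8, 7]
SWAP     [7, -8]
PUSH 11  [7, -8, 11]
MUL      [7, -88]
OVER     [7, -88, 7]
ROT      [-88, 7, 7]
NEG      [-88, 7, -7]
STORE 0  [-88, 7]
STORE 0  [-88]
LOAD 0   [-88, 7]
ADD      [-81]
PUSH -6  [-81, -6]
OVER     [-81, -6, -81]

7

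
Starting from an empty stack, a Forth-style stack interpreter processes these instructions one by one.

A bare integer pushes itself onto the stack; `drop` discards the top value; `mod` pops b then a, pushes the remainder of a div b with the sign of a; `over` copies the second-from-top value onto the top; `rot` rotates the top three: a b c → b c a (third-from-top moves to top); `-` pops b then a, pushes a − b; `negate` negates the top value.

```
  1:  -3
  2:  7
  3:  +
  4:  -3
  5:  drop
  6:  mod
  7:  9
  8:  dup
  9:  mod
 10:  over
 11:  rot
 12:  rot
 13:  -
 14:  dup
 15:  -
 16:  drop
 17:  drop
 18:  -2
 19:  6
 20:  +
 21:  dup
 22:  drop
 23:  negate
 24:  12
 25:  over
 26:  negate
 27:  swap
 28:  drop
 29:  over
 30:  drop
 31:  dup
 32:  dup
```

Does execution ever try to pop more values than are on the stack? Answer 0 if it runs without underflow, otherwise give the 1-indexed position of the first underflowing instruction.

6

-3   → -3
7    → -3 7
+    → 4
-3   → 4 -3
drop → 4
mod  — needs 2 operands, stack has 1 → underflow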